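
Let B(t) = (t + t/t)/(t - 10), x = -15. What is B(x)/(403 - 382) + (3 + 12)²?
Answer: 16877/75 ≈ 225.03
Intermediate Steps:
B(t) = (1 + t)/(-10 + t) (B(t) = (t + 1)/(-10 + t) = (1 + t)/(-10 + t))
B(x)/(403 - 382) + (3 + 12)² = ((1 - 15)/(-10 - 15))/(403 - 382) + (3 + 12)² = (-14/(-25))/21 + 15² = (-1/25*(-14))/21 + 225 = (1/21)*(14/25) + 225 = 2/75 + 225 = 16877/75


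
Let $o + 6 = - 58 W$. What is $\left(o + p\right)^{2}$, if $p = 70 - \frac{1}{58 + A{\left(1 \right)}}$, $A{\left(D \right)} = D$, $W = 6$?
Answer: $\frac{280797049}{3481} \approx 80666.0$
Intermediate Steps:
$p = \frac{4129}{59}$ ($p = 70 - \frac{1}{58 + 1} = 70 - \frac{1}{59} = \frac{4129}{59} \approx 69.983$)
$o = -354$ ($o = -6 - 348 = -354$)
$\left(o + p\right)^{2} = \left(-354 + \frac{4129}{59}\right)^{2} = \left(- \frac{16757}{59}\right)^{2} = \frac{280797049}{3481}$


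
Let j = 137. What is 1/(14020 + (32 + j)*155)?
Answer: 1/40215 ≈ 2.4866e-5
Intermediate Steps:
1/(14020 + (32 + j)*155) = 1/(14020 + (32 + 137)*155) = 1/(14020 + 169*155) = 1/(14020 + 26195) = 1/40215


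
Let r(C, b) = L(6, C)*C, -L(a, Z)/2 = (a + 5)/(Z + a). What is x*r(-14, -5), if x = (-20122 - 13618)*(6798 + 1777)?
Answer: 11138839250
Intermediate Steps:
x = -289320500 (x = -33740*8575 = -289320500)
L(a, Z) = -2*(5 + a)/(Z + a) (L(a, Z) = -2*(a + 5)/(Z + a) = -2*(5 + a)/(Z + a))
r(C, b) = -22*C/(6 + C) (r(C, b) = (2*(-5 - 1*6)/(C + 6))*C = (2*(-5 - 6)/(6 + C))*C = (2*(-11)/(6 + C))*C = (-22/(6 + C))*C = -22*C/(6 + C))
x*r(-14, -5) = -(-6365051000)*(-14)/(6 - 14) = -(-6365051000)*(-14)/(-8) = -(-6365051000)*(-14)*(-1)/8 = -289320500*(-77/2) = 11138839250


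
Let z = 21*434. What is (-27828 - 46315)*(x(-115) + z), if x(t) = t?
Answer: -667212857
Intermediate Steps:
z = 9114
(-27828 - 46315)*(x(-115) + z) = (-27828 - 46315)*(-115 + 9114) = -74143*8999 = -667212857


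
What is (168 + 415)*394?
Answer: 229702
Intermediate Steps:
(168 + 415)*394 = 583*394 = 229702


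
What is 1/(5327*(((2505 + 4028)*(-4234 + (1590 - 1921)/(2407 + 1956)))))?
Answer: -4363/642893749395443 ≈ -6.7865e-12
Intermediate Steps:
1/(5327*(((2505 + 4028)*(-4234 + (1590 - 1921)/(2407 + 1956))))) = 1/(5327*((6533*(-4234 - 331/4363)))) = 1/(5327*((6533*(-18473273/4363)))) = 1/(5327*(-120685892509/4363)) = (1/5327)*(-4363/120685892509) = -4363/642893749395443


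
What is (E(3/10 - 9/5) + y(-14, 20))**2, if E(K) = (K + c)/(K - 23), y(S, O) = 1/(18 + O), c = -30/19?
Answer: 80089/3467044 ≈ 0.023100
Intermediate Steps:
c = -30/19 (c = -30*1/19 = -30/19 ≈ -1.5789)
E(K) = (-30/19 + K)/(-23 + K) (E(K) = (K - 30/19)/(K - 23) = (-30/19 + K)/(-23 + K))
(E(3/10 - 9/5) + y(-14, 20))**2 = ((-30/19 + (3/10 - 9/5))/(-23 + (3/10 - 9/5)) + 1/(18 + 20))**2 = ((-30/19 + (3*(1/10) - 9*1/5))/(-23 + (3*(1/10) - 9*1/5)) + 1/38)**2 = ((-30/19 + (3/10 - 9/5))/(-23 + (3/10 - 9/5)) + 1/38)**2 = ((-30/19 - 3/2)/(-23 - 3/2) + 1/38)**2 = (-117/38/(-49/2) + 1/38)**2 = (-2/49*(-117/38) + 1/38)**2 = (117/931 + 1/38)**2 = (283/1862)**2 = 80089/3467044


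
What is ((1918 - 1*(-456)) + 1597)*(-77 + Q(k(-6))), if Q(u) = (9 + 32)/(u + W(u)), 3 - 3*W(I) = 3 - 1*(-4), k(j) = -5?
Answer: -331474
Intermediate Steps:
W(I) = -4/3 (W(I) = 1 - (3 - 1*(-4))/3 = 1 - (3 + 4)/3 = 1 - ⅓*7 = 1 - 7/3 = -4/3)
Q(u) = 41/(-4/3 + u) (Q(u) = (9 + 32)/(u - 4/3) = 41/(-4/3 + u))
((1918 - 1*(-456)) + 1597)*(-77 + Q(k(-6))) = ((1918 - 1*(-456)) + 1597)*(-77 + 123/(-4 + 3*(-5))) = ((1918 + 456) + 1597)*(-77 + 123/(-4 - 15)) = (2374 + 1597)*(-77 + 123/(-19)) = 3971*(-77 + 123*(-1/19)) = 3971*(-77 - 123/19) = 3971*(-1586/19) = -331474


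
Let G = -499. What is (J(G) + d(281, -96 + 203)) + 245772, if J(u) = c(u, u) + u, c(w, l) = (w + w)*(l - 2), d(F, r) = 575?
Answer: 745846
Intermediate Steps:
c(w, l) = 2*w*(-2 + l) (c(w, l) = (2*w)*(-2 + l) = 2*w*(-2 + l))
J(u) = u + 2*u*(-2 + u) (J(u) = 2*u*(-2 + u) + u = u + 2*u*(-2 + u))
(J(G) + d(281, -96 + 203)) + 245772 = (-499*(-3 + 2*(-499)) + 575) + 245772 = (-499*(-3 - 998) + 575) + 245772 = (-499*(-1001) + 575) + 245772 = (499499 + 575) + 245772 = 500074 + 245772 = 745846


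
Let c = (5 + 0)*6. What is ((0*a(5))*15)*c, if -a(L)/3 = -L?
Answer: 0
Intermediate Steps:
c = 30 (c = 5*6 = 30)
a(L) = 3*L (a(L) = -(-3)*L = 3*L)
((0*a(5))*15)*c = ((0*(3*5))*15)*30 = ((0*15)*15)*30 = (0*15)*30 = 0*30 = 0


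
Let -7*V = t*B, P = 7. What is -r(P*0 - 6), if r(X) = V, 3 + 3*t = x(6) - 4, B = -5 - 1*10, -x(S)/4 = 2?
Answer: 75/7 ≈ 10.714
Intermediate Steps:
x(S) = -8 (x(S) = -4*2 = -8)
B = -15 (B = -5 - 10 = -15)
t = -5 (t = -1 + (-8 - 4)/3 = -1 + (⅓)*(-12) = -1 - 4 = -5)
V = -75/7 (V = -(-5)*(-15)/7 = -⅐*75 = -75/7 ≈ -10.714)
r(X) = -75/7
-r(P*0 - 6) = -1*(-75/7) = 75/7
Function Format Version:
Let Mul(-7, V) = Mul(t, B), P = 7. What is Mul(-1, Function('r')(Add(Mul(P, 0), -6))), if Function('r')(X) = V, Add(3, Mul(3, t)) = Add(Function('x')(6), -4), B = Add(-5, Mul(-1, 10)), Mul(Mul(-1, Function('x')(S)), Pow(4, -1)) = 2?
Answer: Rational(75, 7) ≈ 10.714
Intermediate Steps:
Function('x')(S) = -8 (Function('x')(S) = Mul(-4, 2) = -8)
B = -15 (B = Add(-5, -10) = -15)
t = -5 (t = Add(-1, Mul(Rational(1, 3), Add(-8, -4))) = Add(-1, Mul(Rational(1, 3), -12)) = Add(-1, -4) = -5)
V = Rational(-75, 7) (V = Mul(Rational(-1, 7), Mul(-5, -15)) = Mul(Rational(-1, 7), 75) = Rational(-75, 7) ≈ -10.714)
Function('r')(X) = Rational(-75, 7)
Mul(-1, Function('r')(Add(Mul(P, 0), -6))) = Mul(-1, Rational(-75, 7)) = Rational(75, 7)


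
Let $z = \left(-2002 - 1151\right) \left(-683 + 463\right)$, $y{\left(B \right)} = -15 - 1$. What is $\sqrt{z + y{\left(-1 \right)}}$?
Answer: $14 \sqrt{3539} \approx 832.85$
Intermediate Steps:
$y{\left(B \right)} = -16$ ($y{\left(B \right)} = -15 - 1 = -16$)
$z = 693660$ ($z = \left(-3153\right) \left(-220\right) = 693660$)
$\sqrt{z + y{\left(-1 \right)}} = \sqrt{693660 - 16} = \sqrt{693644} = 14 \sqrt{3539}$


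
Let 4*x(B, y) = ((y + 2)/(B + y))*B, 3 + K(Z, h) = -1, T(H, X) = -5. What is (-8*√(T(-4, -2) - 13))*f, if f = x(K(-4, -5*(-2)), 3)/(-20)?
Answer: 6*I*√2 ≈ 8.4853*I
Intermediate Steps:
K(Z, h) = -4 (K(Z, h) = -3 - 1 = -4)
x(B, y) = B*(2 + y)/(4*(B + y)) (x(B, y) = (((y + 2)/(B + y))*B)/4 = (((2 + y)/(B + y))*B)/4 = (B*(2 + y)/(B + y))/4 = B*(2 + y)/(4*(B + y)))
f = -¼ (f = ((¼)*(-4)*(2 + 3)/(-4 + 3))/(-20) = ((¼)*(-4)*5/(-1))*(-1/20) = ((¼)*(-4)*(-1)*5)*(-1/20) = 5*(-1/20) = -¼ ≈ -0.25000)
(-8*√(T(-4, -2) - 13))*f = -8*√(-5 - 13)*(-¼) = -24*I*√2*(-¼) = 6*I*√2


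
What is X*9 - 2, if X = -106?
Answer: -956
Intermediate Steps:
X*9 - 2 = -106*9 - 2 = -954 - 2 = -956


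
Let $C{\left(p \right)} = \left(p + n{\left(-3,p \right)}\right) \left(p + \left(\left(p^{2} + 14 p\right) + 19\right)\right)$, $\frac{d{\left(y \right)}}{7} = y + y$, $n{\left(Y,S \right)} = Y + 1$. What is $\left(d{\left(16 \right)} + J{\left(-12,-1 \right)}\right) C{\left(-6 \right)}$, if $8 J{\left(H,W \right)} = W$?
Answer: $62685$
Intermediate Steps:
$J{\left(H,W \right)} = \frac{W}{8}$
$n{\left(Y,S \right)} = 1 + Y$
$d{\left(y \right)} = 14 y$ ($d{\left(y \right)} = 7 \left(y + y\right) = 7 \cdot 2 y = 14 y$)
$C{\left(p \right)} = \left(-2 + p\right) \left(19 + p^{2} + 15 p\right)$ ($C{\left(p \right)} = \left(p + \left(1 - 3\right)\right) \left(p + \left(\left(p^{2} + 14 p\right) + 19\right)\right) = \left(p - 2\right) \left(p + \left(19 + p^{2} + 14 p\right)\right) = \left(-2 + p\right) \left(19 + p^{2} + 15 p\right)$)
$\left(d{\left(16 \right)} + J{\left(-12,-1 \right)}\right) C{\left(-6 \right)} = \left(14 \cdot 16 + \frac{1}{8} \left(-1\right)\right) \left(-38 + \left(-6\right)^{3} - -66 + 13 \left(-6\right)^{2}\right) = \left(224 - \frac{1}{8}\right) \left(-38 - 216 + 66 + 13 \cdot 36\right) = \frac{1791 \left(-38 - 216 + 66 + 468\right)}{8} = \frac{1791}{8} \cdot 280 = 62685$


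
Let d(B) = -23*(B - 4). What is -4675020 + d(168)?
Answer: -4678792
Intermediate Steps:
d(B) = 92 - 23*B (d(B) = -23*(-4 + B) = 92 - 23*B)
-4675020 + d(168) = -4675020 + (92 - 23*168) = -4675020 + (92 - 3864) = -4675020 - 3772 = -4678792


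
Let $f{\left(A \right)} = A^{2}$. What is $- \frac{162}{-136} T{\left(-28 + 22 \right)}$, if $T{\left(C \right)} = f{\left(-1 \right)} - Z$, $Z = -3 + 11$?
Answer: $- \frac{567}{68} \approx -8.3382$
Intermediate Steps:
$Z = 8$
$T{\left(C \right)} = -7$ ($T{\left(C \right)} = \left(-1\right)^{2} - 8 = 1 - 8 = -7$)
$- \frac{162}{-136} T{\left(-28 + 22 \right)} = - \frac{162}{-136} \left(-7\right) = \left(-162\right) \left(- \frac{1}{136}\right) \left(-7\right) = \frac{81}{68} \left(-7\right) = - \frac{567}{68}$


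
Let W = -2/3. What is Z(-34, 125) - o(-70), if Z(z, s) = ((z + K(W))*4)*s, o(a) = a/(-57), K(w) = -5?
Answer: -1111570/57 ≈ -19501.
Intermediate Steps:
W = -⅔ (W = -2*⅓ = -⅔ ≈ -0.66667)
o(a) = -a/57 (o(a) = a*(-1/57) = -a/57)
Z(z, s) = s*(-20 + 4*z) (Z(z, s) = ((z - 5)*4)*s = ((-5 + z)*4)*s = (-20 + 4*z)*s = s*(-20 + 4*z))
Z(-34, 125) - o(-70) = 4*125*(-5 - 34) - (-1)*(-70)/57 = 4*125*(-39) - 1*70/57 = -19500 - 70/57 = -1111570/57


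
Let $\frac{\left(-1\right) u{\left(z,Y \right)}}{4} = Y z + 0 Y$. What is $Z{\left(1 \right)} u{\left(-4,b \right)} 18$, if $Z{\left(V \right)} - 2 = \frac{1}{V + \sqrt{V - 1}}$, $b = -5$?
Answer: $-4320$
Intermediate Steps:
$u{\left(z,Y \right)} = - 4 Y z$ ($u{\left(z,Y \right)} = - 4 \left(Y z + 0 Y\right) = - 4 \left(Y z + 0\right) = - 4 Y z$)
$Z{\left(V \right)} = 2 + \frac{1}{V + \sqrt{-1 + V}}$ ($Z{\left(V \right)} = 2 + \frac{1}{V + \sqrt{V - 1}} = 2 + \frac{1}{V + \sqrt{-1 + V}}$)
$Z{\left(1 \right)} u{\left(-4,b \right)} 18 = \frac{1 + 2 \cdot 1 + 2 \sqrt{-1 + 1}}{1 + \sqrt{-1 + 1}} \left(\left(-4\right) \left(-5\right) \left(-4\right)\right) 18 = \frac{1 + 2 + 2 \sqrt{0}}{1 + \sqrt{0}} \left(-80\right) 18 = \frac{1 + 2 + 2 \cdot 0}{1 + 0} \left(-80\right) 18 = \frac{1 + 2 + 0}{1} \left(-80\right) 18 = 1 \cdot 3 \left(-80\right) 18 = 3 \left(-80\right) 18 = \left(-240\right) 18 = -4320$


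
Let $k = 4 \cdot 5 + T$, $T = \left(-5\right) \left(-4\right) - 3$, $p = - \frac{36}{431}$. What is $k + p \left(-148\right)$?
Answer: $\frac{21275}{431} \approx 49.362$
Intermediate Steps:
$p = - \frac{36}{431}$ ($p = \left(-36\right) \frac{1}{431} = - \frac{36}{431} \approx -0.083527$)
$T = 17$ ($T = 20 - 3 = 17$)
$k = 37$ ($k = 4 \cdot 5 + 17 = 20 + 17 = 37$)
$k + p \left(-148\right) = 37 - - \frac{5328}{431} = 37 + \frac{5328}{431} = \frac{21275}{431}$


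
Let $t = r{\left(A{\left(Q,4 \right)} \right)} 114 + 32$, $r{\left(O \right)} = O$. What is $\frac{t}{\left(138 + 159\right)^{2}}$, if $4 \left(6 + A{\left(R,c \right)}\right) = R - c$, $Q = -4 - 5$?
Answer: $- \frac{2045}{176418} \approx -0.011592$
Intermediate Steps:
$Q = -9$ ($Q = -4 - 5 = -9$)
$A{\left(R,c \right)} = -6 - \frac{c}{4} + \frac{R}{4}$ ($A{\left(R,c \right)} = -6 + \frac{R - c}{4} = -6 + \left(- \frac{c}{4} + \frac{R}{4}\right) = -6 - \frac{c}{4} + \frac{R}{4}$)
$t = - \frac{2045}{2}$ ($t = \left(-6 - 1 + \frac{1}{4} \left(-9\right)\right) 114 + 32 = \left(-6 - 1 - \frac{9}{4}\right) 114 + 32 = \left(- \frac{37}{4}\right) 114 + 32 = - \frac{2109}{2} + 32 = - \frac{2045}{2} \approx -1022.5$)
$\frac{t}{\left(138 + 159\right)^{2}} = - \frac{2045}{2 \left(138 + 159\right)^{2}} = - \frac{2045}{2 \cdot 297^{2}} = - \frac{2045}{2 \cdot 88209} = \left(- \frac{2045}{2}\right) \frac{1}{88209} = - \frac{2045}{176418}$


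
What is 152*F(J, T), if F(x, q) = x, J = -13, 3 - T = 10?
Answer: -1976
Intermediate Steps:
T = -7 (T = 3 - 1*10 = 3 - 10 = -7)
152*F(J, T) = 152*(-13) = -1976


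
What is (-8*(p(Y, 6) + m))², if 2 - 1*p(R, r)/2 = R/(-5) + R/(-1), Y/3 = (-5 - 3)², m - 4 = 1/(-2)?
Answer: 350887824/25 ≈ 1.4036e+7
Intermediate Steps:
m = 7/2 (m = 4 + 1/(-2) = 4 - ½ = 7/2 ≈ 3.5000)
Y = 192 (Y = 3*(-5 - 3)² = 3*(-8)² = 3*64 = 192)
p(R, r) = 4 + 12*R/5 (p(R, r) = 4 - 2*(R/(-5) + R/(-1)) = 4 - 2*(R*(-⅕) + R*(-1)) = 4 - 2*(-R/5 - R) = 4 - (-12)*R/5 = 4 + 12*R/5)
(-8*(p(Y, 6) + m))² = (-8*((4 + (12/5)*192) + 7/2))² = (-8*((4 + 2304/5) + 7/2))² = (-8*(2324/5 + 7/2))² = (-8*4683/10)² = (-18732/5)² = 350887824/25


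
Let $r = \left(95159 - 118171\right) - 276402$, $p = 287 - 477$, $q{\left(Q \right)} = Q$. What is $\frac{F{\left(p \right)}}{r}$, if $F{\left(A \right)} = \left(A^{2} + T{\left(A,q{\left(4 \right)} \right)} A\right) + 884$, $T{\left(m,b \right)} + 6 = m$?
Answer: $- \frac{37112}{149707} \approx -0.2479$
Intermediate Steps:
$T{\left(m,b \right)} = -6 + m$
$p = -190$ ($p = 287 - 477 = -190$)
$F{\left(A \right)} = 884 + A^{2} + A \left(-6 + A\right)$ ($F{\left(A \right)} = \left(A^{2} + \left(-6 + A\right) A\right) + 884 = \left(A^{2} + A \left(-6 + A\right)\right) + 884 = 884 + A^{2} + A \left(-6 + A\right)$)
$r = -299414$ ($r = -23012 - 276402 = -299414$)
$\frac{F{\left(p \right)}}{r} = \frac{884 + \left(-190\right)^{2} - 190 \left(-6 - 190\right)}{-299414} = \left(884 + 36100 - -37240\right) \left(- \frac{1}{299414}\right) = \left(884 + 36100 + 37240\right) \left(- \frac{1}{299414}\right) = 74224 \left(- \frac{1}{299414}\right) = - \frac{37112}{149707}$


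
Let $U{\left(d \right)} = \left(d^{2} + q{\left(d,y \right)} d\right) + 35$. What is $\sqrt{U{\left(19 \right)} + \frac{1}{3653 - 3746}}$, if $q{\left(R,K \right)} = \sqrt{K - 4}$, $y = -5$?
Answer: $\frac{\sqrt{3424911 + 492993 i}}{93} \approx 19.951 + 1.4285 i$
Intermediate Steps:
$q{\left(R,K \right)} = \sqrt{-4 + K}$
$U{\left(d \right)} = 35 + d^{2} + 3 i d$ ($U{\left(d \right)} = \left(d^{2} + \sqrt{-4 - 5} d\right) + 35 = \left(d^{2} + \sqrt{-9} d\right) + 35 = \left(d^{2} + 3 i d\right) + 35 = 35 + d^{2} + 3 i d$)
$\sqrt{U{\left(19 \right)} + \frac{1}{3653 - 3746}} = \sqrt{\left(35 + 19^{2} + 3 i 19\right) + \frac{1}{3653 - 3746}} = \sqrt{\left(35 + 361 + 57 i\right) + \frac{1}{-93}} = \sqrt{\left(396 + 57 i\right) - \frac{1}{93}} = \sqrt{\frac{36827}{93} + 57 i}$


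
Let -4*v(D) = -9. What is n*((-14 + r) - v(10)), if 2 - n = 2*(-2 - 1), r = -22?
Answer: -306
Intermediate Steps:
v(D) = 9/4 (v(D) = -1/4*(-9) = 9/4)
n = 8 (n = 2 - 2*(-2 - 1) = 2 - 2*(-3) = 2 - 1*(-6) = 2 + 6 = 8)
n*((-14 + r) - v(10)) = 8*((-14 - 22) - 1*9/4) = 8*(-36 - 9/4) = 8*(-153/4) = -306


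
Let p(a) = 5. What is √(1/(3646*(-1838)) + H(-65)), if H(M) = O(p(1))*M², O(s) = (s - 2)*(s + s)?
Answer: √1423024310227807663/3350674 ≈ 356.02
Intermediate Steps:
O(s) = 2*s*(-2 + s) (O(s) = (-2 + s)*(2*s) = 2*s*(-2 + s))
H(M) = 30*M² (H(M) = (2*5*(-2 + 5))*M² = (2*5*3)*M² = 30*M²)
√(1/(3646*(-1838)) + H(-65)) = √(1/(3646*(-1838)) + 30*(-65)²) = √((1/3646)*(-1/1838) + 30*4225) = √(-1/6701348 + 126750) = √(849395858999/6701348) = √1423024310227807663/3350674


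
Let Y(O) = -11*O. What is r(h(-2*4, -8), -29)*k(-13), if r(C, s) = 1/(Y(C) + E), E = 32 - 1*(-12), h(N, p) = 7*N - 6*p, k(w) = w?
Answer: -13/132 ≈ -0.098485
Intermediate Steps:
h(N, p) = -6*p + 7*N
E = 44 (E = 32 + 12 = 44)
r(C, s) = 1/(44 - 11*C) (r(C, s) = 1/(-11*C + 44) = 1/(44 - 11*C))
r(h(-2*4, -8), -29)*k(-13) = -1/(-44 + 11*(-6*(-8) + 7*(-2*4)))*(-13) = -1/(-44 + 11*(48 + 7*(-8)))*(-13) = -1/(-44 + 11*(48 - 56))*(-13) = -1/(-44 + 11*(-8))*(-13) = -1/(-44 - 88)*(-13) = -1/(-132)*(-13) = -1*(-1/132)*(-13) = (1/132)*(-13) = -13/132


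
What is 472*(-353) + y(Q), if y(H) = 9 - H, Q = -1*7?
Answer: -166600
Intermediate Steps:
Q = -7
472*(-353) + y(Q) = 472*(-353) + (9 - 1*(-7)) = -166616 + (9 + 7) = -166616 + 16 = -166600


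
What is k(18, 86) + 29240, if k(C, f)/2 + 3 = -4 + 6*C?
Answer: 29442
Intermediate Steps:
k(C, f) = -14 + 12*C (k(C, f) = -6 + 2*(-4 + 6*C) = -6 + (-8 + 12*C) = -14 + 12*C)
k(18, 86) + 29240 = (-14 + 12*18) + 29240 = (-14 + 216) + 29240 = 202 + 29240 = 29442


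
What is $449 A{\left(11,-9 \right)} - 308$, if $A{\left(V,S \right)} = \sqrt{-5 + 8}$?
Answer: $-308 + 449 \sqrt{3} \approx 469.69$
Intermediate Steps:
$A{\left(V,S \right)} = \sqrt{3}$
$449 A{\left(11,-9 \right)} - 308 = 449 \sqrt{3} - 308 = -308 + 449 \sqrt{3}$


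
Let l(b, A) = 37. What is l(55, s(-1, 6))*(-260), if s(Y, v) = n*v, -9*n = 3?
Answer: -9620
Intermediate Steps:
n = -⅓ (n = -⅑*3 = -⅓ ≈ -0.33333)
s(Y, v) = -v/3
l(55, s(-1, 6))*(-260) = 37*(-260) = -9620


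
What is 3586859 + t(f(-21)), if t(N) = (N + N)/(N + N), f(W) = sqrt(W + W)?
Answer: 3586860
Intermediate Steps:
f(W) = sqrt(2)*sqrt(W) (f(W) = sqrt(2*W) = sqrt(2)*sqrt(W))
t(N) = 1 (t(N) = (2*N)/((2*N)) = (2*N)*(1/(2*N)) = 1)
3586859 + t(f(-21)) = 3586859 + 1 = 3586860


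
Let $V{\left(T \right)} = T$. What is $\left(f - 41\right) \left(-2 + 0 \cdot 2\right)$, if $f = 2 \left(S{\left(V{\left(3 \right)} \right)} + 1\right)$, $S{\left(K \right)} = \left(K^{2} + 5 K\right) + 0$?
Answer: $-18$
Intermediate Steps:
$S{\left(K \right)} = K^{2} + 5 K$
$f = 50$ ($f = 2 \left(3 \left(5 + 3\right) + 1\right) = 2 \left(3 \cdot 8 + 1\right) = 2 \left(24 + 1\right) = 2 \cdot 25 = 50$)
$\left(f - 41\right) \left(-2 + 0 \cdot 2\right) = \left(50 - 41\right) \left(-2 + 0 \cdot 2\right) = 9 \left(-2 + 0\right) = 9 \left(-2\right) = -18$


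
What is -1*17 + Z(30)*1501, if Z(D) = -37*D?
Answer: -1666127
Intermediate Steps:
-1*17 + Z(30)*1501 = -1*17 - 37*30*1501 = -17 - 1110*1501 = -17 - 1666110 = -1666127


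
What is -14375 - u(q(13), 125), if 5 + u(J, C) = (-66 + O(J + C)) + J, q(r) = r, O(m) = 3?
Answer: -14320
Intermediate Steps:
u(J, C) = -68 + J (u(J, C) = -5 + ((-66 + 3) + J) = -5 + (-63 + J) = -68 + J)
-14375 - u(q(13), 125) = -14375 - (-68 + 13) = -14375 - 1*(-55) = -14375 + 55 = -14320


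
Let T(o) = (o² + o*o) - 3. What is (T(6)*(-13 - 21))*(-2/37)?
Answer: 4692/37 ≈ 126.81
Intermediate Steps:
T(o) = -3 + 2*o² (T(o) = (o² + o²) - 3 = 2*o² - 3 = -3 + 2*o²)
(T(6)*(-13 - 21))*(-2/37) = ((-3 + 2*6²)*(-13 - 21))*(-2/37) = ((-3 + 2*36)*(-34))*(-2*1/37) = ((-3 + 72)*(-34))*(-2/37) = (69*(-34))*(-2/37) = -2346*(-2/37) = 4692/37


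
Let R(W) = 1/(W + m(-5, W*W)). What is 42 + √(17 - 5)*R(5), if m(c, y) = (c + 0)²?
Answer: 42 + √3/15 ≈ 42.115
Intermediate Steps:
m(c, y) = c²
R(W) = 1/(25 + W) (R(W) = 1/(W + (-5)²) = 1/(W + 25) = 1/(25 + W))
42 + √(17 - 5)*R(5) = 42 + √(17 - 5)/(25 + 5) = 42 + √12/30 = 42 + (2*√3)*(1/30) = 42 + √3/15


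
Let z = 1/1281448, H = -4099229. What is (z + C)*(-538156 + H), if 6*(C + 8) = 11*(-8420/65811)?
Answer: 1073474577639764535/28111124776 ≈ 3.8187e+7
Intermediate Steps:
C = -1625774/197433 (C = -8 + (11*(-8420/65811))/6 = -8 + (⅙)*(-92620/65811) = -8 - 46310/197433 = -1625774/197433 ≈ -8.2346)
z = 1/1281448 ≈ 7.8037e-7
(z + C)*(-538156 + H) = (1/1281448 - 1625774/197433)*(-538156 - 4099229) = -2083344643319/253000122984*(-4637385) = 1073474577639764535/28111124776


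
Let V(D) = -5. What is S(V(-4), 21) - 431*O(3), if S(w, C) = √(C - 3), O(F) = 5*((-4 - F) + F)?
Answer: 8620 + 3*√2 ≈ 8624.3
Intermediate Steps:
O(F) = -20 (O(F) = 5*(-4) = -20)
S(w, C) = √(-3 + C)
S(V(-4), 21) - 431*O(3) = √(-3 + 21) - 431*(-20) = √18 + 8620 = 3*√2 + 8620 = 8620 + 3*√2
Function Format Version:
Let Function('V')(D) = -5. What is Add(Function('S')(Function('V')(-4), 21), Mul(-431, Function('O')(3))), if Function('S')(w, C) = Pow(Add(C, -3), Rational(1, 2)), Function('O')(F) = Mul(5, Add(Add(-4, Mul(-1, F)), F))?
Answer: Add(8620, Mul(3, Pow(2, Rational(1, 2)))) ≈ 8624.3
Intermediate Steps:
Function('O')(F) = -20 (Function('O')(F) = Mul(5, -4) = -20)
Function('S')(w, C) = Pow(Add(-3, C), Rational(1, 2))
Add(Function('S')(Function('V')(-4), 21), Mul(-431, Function('O')(3))) = Add(Pow(Add(-3, 21), Rational(1, 2)), Mul(-431, -20)) = Add(Pow(18, Rational(1, 2)), 8620) = Add(Mul(3, Pow(2, Rational(1, 2))), 8620) = Add(8620, Mul(3, Pow(2, Rational(1, 2))))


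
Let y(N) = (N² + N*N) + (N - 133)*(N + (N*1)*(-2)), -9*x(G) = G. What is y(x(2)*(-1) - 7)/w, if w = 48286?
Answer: -34648/1955583 ≈ -0.017717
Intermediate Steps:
x(G) = -G/9
y(N) = 2*N² - N*(-133 + N) (y(N) = (N² + N²) + (-133 + N)*(N + N*(-2)) = 2*N² + (-133 + N)*(N - 2*N) = 2*N² + (-133 + N)*(-N) = 2*N² - N*(-133 + N))
y(x(2)*(-1) - 7)/w = ((-⅑*2*(-1) - 7)*(133 + (-⅑*2*(-1) - 7)))/48286 = ((-2/9*(-1) - 7)*(133 + (-2/9*(-1) - 7)))*(1/48286) = ((2/9 - 7)*(133 + (2/9 - 7)))*(1/48286) = -61*(133 - 61/9)/9*(1/48286) = -61/9*1136/9*(1/48286) = -69296/81*1/48286 = -34648/1955583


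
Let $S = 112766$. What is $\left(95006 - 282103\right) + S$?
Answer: $-74331$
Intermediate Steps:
$\left(95006 - 282103\right) + S = \left(95006 - 282103\right) + 112766 = -187097 + 112766 = -74331$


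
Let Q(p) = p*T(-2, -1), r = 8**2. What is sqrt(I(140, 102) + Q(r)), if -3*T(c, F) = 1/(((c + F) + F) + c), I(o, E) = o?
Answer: 2*sqrt(323)/3 ≈ 11.981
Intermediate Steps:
r = 64
T(c, F) = -1/(3*(2*F + 2*c)) (T(c, F) = -1/(3*(((c + F) + F) + c)) = -1/(3*(((F + c) + F) + c)) = -1/(3*((c + 2*F) + c)) = -1/(3*(2*F + 2*c)))
Q(p) = p/18 (Q(p) = p*(-1/(6*(-1) + 6*(-2))) = p*(-1/(-6 - 12)) = p*(-1/(-18)) = p*(-1*(-1/18)) = p*(1/18) = p/18)
sqrt(I(140, 102) + Q(r)) = sqrt(140 + (1/18)*64) = sqrt(140 + 32/9) = sqrt(1292/9) = 2*sqrt(323)/3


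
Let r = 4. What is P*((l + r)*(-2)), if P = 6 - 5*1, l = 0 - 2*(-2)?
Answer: -16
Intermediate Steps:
l = 4 (l = 0 + 4 = 4)
P = 1 (P = 6 - 5 = 1)
P*((l + r)*(-2)) = 1*((4 + 4)*(-2)) = 1*(8*(-2)) = 1*(-16) = -16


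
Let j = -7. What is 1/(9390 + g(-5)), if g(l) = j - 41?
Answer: 1/9342 ≈ 0.00010704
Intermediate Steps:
g(l) = -48 (g(l) = -7 - 41 = -48)
1/(9390 + g(-5)) = 1/(9390 - 48) = 1/9342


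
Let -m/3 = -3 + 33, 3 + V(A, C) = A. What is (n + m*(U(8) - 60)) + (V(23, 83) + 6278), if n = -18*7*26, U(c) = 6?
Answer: 7882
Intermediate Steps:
V(A, C) = -3 + A
n = -3276 (n = -126*26 = -3276)
m = -90 (m = -3*(-3 + 33) = -3*30 = -90)
(n + m*(U(8) - 60)) + (V(23, 83) + 6278) = (-3276 - 90*(6 - 60)) + ((-3 + 23) + 6278) = (-3276 - 90*(-54)) + (20 + 6278) = (-3276 + 4860) + 6298 = 1584 + 6298 = 7882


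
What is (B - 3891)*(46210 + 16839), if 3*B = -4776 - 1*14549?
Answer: -1954392902/3 ≈ -6.5146e+8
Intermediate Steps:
B = -19325/3 (B = (-4776 - 1*14549)/3 = (-4776 - 14549)/3 = (1/3)*(-19325) = -19325/3 ≈ -6441.7)
(B - 3891)*(46210 + 16839) = (-19325/3 - 3891)*(46210 + 16839) = -30998/3*63049 = -1954392902/3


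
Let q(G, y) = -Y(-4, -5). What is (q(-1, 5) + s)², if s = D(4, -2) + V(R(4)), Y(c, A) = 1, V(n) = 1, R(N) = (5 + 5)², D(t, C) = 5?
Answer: 25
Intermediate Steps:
R(N) = 100 (R(N) = 10² = 100)
q(G, y) = -1 (q(G, y) = -1*1 = -1)
s = 6 (s = 5 + 1 = 6)
(q(-1, 5) + s)² = (-1 + 6)² = 5² = 25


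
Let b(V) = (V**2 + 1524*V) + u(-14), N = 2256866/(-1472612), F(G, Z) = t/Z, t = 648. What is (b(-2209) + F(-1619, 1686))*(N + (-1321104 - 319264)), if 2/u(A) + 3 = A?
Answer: -8730550705083546000639/3517333762 ≈ -2.4822e+12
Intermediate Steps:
u(A) = 2/(-3 + A)
F(G, Z) = 648/Z
N = -1128433/736306 (N = 2256866*(-1/1472612) = -1128433/736306 ≈ -1.5326)
b(V) = -2/17 + V**2 + 1524*V (b(V) = (V**2 + 1524*V) + 2/(-3 - 14) = (V**2 + 1524*V) + 2/(-17) = (V**2 + 1524*V) + 2*(-1/17) = (V**2 + 1524*V) - 2/17 = -2/17 + V**2 + 1524*V)
(b(-2209) + F(-1619, 1686))*(N + (-1321104 - 319264)) = ((-2/17 + (-2209)**2 + 1524*(-2209)) + 648/1686)*(-1128433/736306 + (-1321104 - 319264)) = ((-2/17 + 4879681 - 3366516) + 648*(1/1686))*(-1128433/736306 - 1640368) = (25723803/17 + 108/281)*(-1207813929041/736306) = (7228390479/4777)*(-1207813929041/736306) = -8730550705083546000639/3517333762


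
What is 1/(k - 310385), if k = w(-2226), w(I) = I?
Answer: -1/312611 ≈ -3.1989e-6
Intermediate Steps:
k = -2226
1/(k - 310385) = 1/(-2226 - 310385) = 1/(-312611) = -1/312611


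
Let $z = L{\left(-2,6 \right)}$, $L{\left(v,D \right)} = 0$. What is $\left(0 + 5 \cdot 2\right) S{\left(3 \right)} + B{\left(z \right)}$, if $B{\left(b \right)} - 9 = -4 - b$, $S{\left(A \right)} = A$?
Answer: $35$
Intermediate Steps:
$z = 0$
$B{\left(b \right)} = 5 - b$ ($B{\left(b \right)} = 9 - \left(4 + b\right) = 5 - b$)
$\left(0 + 5 \cdot 2\right) S{\left(3 \right)} + B{\left(z \right)} = \left(0 + 5 \cdot 2\right) 3 + \left(5 - 0\right) = \left(0 + 10\right) 3 + \left(5 + 0\right) = 10 \cdot 3 + 5 = 30 + 5 = 35$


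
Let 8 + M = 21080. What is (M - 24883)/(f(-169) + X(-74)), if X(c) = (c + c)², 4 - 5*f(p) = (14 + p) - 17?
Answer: -19055/109696 ≈ -0.17371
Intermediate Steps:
M = 21072 (M = -8 + 21080 = 21072)
f(p) = 7/5 - p/5 (f(p) = ⅘ - ((14 + p) - 17)/5 = ⅘ - (-3 + p)/5 = ⅘ + (⅗ - p/5) = 7/5 - p/5)
X(c) = 4*c² (X(c) = (2*c)² = 4*c²)
(M - 24883)/(f(-169) + X(-74)) = (21072 - 24883)/((7/5 - ⅕*(-169)) + 4*(-74)²) = -3811/((7/5 + 169/5) + 4*5476) = -3811/(176/5 + 21904) = -3811/109696/5 = -3811*5/109696 = -19055/109696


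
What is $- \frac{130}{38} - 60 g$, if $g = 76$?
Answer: $- \frac{86705}{19} \approx -4563.4$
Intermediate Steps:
$- \frac{130}{38} - 60 g = - \frac{130}{38} - 4560 = \left(-130\right) \frac{1}{38} - 4560 = - \frac{65}{19} - 4560 = - \frac{86705}{19}$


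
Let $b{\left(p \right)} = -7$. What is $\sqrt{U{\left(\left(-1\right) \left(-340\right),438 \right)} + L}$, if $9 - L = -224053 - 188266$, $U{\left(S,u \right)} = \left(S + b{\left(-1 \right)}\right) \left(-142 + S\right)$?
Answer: $\sqrt{478262} \approx 691.56$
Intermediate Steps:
$U{\left(S,u \right)} = \left(-142 + S\right) \left(-7 + S\right)$ ($U{\left(S,u \right)} = \left(S - 7\right) \left(-142 + S\right) = \left(-7 + S\right) \left(-142 + S\right) = \left(-142 + S\right) \left(-7 + S\right)$)
$L = 412328$ ($L = 9 - \left(-224053 - 188266\right) = 9 - -412319 = 9 + 412319 = 412328$)
$\sqrt{U{\left(\left(-1\right) \left(-340\right),438 \right)} + L} = \sqrt{\left(994 + \left(\left(-1\right) \left(-340\right)\right)^{2} - 149 \left(\left(-1\right) \left(-340\right)\right)\right) + 412328} = \sqrt{\left(994 + 340^{2} - 50660\right) + 412328} = \sqrt{\left(994 + 115600 - 50660\right) + 412328} = \sqrt{65934 + 412328} = \sqrt{478262}$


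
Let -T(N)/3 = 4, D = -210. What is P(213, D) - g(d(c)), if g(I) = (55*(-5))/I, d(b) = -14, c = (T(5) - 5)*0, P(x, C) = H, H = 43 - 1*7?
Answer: 229/14 ≈ 16.357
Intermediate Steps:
T(N) = -12 (T(N) = -3*4 = -12)
H = 36 (H = 43 - 7 = 36)
P(x, C) = 36
c = 0 (c = (-12 - 5)*0 = -17*0 = 0)
g(I) = -275/I
P(213, D) - g(d(c)) = 36 - (-275)/(-14) = 36 - (-275)*(-1)/14 = 36 - 1*275/14 = 36 - 275/14 = 229/14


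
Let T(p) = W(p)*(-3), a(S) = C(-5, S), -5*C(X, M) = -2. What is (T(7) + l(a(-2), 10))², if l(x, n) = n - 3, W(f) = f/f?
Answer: 16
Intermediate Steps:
C(X, M) = ⅖ (C(X, M) = -⅕*(-2) = ⅖)
a(S) = ⅖
W(f) = 1
l(x, n) = -3 + n
T(p) = -3 (T(p) = 1*(-3) = -3)
(T(7) + l(a(-2), 10))² = (-3 + (-3 + 10))² = (-3 + 7)² = 4² = 16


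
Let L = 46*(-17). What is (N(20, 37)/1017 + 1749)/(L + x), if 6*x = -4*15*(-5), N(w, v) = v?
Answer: -889385/372222 ≈ -2.3894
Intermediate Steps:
L = -782
x = 50 (x = (-4*15*(-5))/6 = (-60*(-5))/6 = (⅙)*300 = 50)
(N(20, 37)/1017 + 1749)/(L + x) = (37/1017 + 1749)/(-782 + 50) = (37*(1/1017) + 1749)/(-732) = (37/1017 + 1749)*(-1/732) = (1778770/1017)*(-1/732) = -889385/372222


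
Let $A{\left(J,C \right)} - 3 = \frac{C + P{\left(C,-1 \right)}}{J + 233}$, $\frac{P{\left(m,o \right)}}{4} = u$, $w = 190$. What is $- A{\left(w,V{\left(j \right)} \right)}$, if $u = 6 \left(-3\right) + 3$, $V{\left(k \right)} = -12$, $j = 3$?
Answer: $- \frac{133}{47} \approx -2.8298$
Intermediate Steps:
$u = -15$ ($u = -18 + 3 = -15$)
$P{\left(m,o \right)} = -60$ ($P{\left(m,o \right)} = 4 \left(-15\right) = -60$)
$A{\left(J,C \right)} = 3 + \frac{-60 + C}{233 + J}$ ($A{\left(J,C \right)} = 3 + \frac{C - 60}{J + 233} = 3 + \frac{-60 + C}{233 + J}$)
$- A{\left(w,V{\left(j \right)} \right)} = - \frac{639 - 12 + 3 \cdot 190}{233 + 190} = - \frac{639 - 12 + 570}{423} = - \frac{1197}{423} = \left(-1\right) \frac{133}{47} = - \frac{133}{47}$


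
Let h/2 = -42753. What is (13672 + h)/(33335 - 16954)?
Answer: -71834/16381 ≈ -4.3852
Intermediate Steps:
h = -85506 (h = 2*(-42753) = -85506)
(13672 + h)/(33335 - 16954) = (13672 - 85506)/(33335 - 16954) = -71834/16381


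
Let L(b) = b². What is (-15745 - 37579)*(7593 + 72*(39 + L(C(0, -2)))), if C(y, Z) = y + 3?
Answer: -589176876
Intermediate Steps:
C(y, Z) = 3 + y
(-15745 - 37579)*(7593 + 72*(39 + L(C(0, -2)))) = (-15745 - 37579)*(7593 + 72*(39 + (3 + 0)²)) = -53324*(7593 + 72*(39 + 3²)) = -53324*(7593 + 72*(39 + 9)) = -53324*(7593 + 72*48) = -53324*(7593 + 3456) = -53324*11049 = -589176876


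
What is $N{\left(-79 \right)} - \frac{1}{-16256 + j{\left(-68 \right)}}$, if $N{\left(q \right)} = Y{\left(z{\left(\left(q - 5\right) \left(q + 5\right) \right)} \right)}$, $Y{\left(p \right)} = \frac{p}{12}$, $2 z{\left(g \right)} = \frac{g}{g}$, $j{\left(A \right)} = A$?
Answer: $\frac{4087}{97944} \approx 0.041728$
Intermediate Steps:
$z{\left(g \right)} = \frac{1}{2}$ ($z{\left(g \right)} = \frac{g \frac{1}{g}}{2} = \frac{1}{2} \cdot 1 = \frac{1}{2}$)
$Y{\left(p \right)} = \frac{p}{12}$ ($Y{\left(p \right)} = p \frac{1}{12} = \frac{p}{12}$)
$N{\left(q \right)} = \frac{1}{24}$ ($N{\left(q \right)} = \frac{1}{12} \cdot \frac{1}{2} = \frac{1}{24}$)
$N{\left(-79 \right)} - \frac{1}{-16256 + j{\left(-68 \right)}} = \frac{1}{24} - \frac{1}{-16256 - 68} = \frac{1}{24} - \frac{1}{-16324} = \frac{1}{24} - - \frac{1}{16324} = \frac{1}{24} + \frac{1}{16324} = \frac{4087}{97944}$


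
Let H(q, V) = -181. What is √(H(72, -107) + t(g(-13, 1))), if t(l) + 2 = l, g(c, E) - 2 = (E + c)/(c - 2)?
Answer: I*√4505/5 ≈ 13.424*I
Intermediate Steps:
g(c, E) = 2 + (E + c)/(-2 + c) (g(c, E) = 2 + (E + c)/(c - 2) = 2 + (E + c)/(-2 + c))
t(l) = -2 + l
√(H(72, -107) + t(g(-13, 1))) = √(-181 + (-2 + (-4 + 1 + 3*(-13))/(-2 - 13))) = √(-181 + (-2 + (-4 + 1 - 39)/(-15))) = √(-181 + (-2 - 1/15*(-42))) = √(-181 + (-2 + 14/5)) = √(-181 + ⅘) = √(-901/5) = I*√4505/5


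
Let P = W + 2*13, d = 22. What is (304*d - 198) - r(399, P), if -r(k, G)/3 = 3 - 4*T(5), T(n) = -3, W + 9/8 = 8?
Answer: 6535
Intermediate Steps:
W = 55/8 (W = -9/8 + 8 = 55/8 ≈ 6.8750)
P = 263/8 (P = 55/8 + 2*13 = 55/8 + 26 = 263/8 ≈ 32.875)
r(k, G) = -45 (r(k, G) = -3*(3 - 4*(-3)) = -3*(3 + 12) = -3*15 = -45)
(304*d - 198) - r(399, P) = (304*22 - 198) - 1*(-45) = (6688 - 198) + 45 = 6490 + 45 = 6535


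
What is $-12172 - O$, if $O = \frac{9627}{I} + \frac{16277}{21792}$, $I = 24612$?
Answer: $- \frac{544083178183}{44695392} \approx -12173.0$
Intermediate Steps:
$O = \frac{50866759}{44695392}$ ($O = \frac{9627}{24612} + \frac{16277}{21792} = 9627 \cdot \frac{1}{24612} + 16277 \cdot \frac{1}{21792} = \frac{3209}{8204} + \frac{16277}{21792} = \frac{50866759}{44695392} \approx 1.1381$)
$-12172 - O = -12172 - \frac{50866759}{44695392} = - \frac{544083178183}{44695392}$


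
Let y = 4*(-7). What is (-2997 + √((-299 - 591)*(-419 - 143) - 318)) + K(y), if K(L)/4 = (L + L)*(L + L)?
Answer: 9547 + √499862 ≈ 10254.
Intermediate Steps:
y = -28
K(L) = 16*L² (K(L) = 4*((L + L)*(L + L)) = 4*((2*L)*(2*L)) = 4*(4*L²) = 16*L²)
(-2997 + √((-299 - 591)*(-419 - 143) - 318)) + K(y) = (-2997 + √((-299 - 591)*(-419 - 143) - 318)) + 16*(-28)² = (-2997 + √(-890*(-562) - 318)) + 16*784 = (-2997 + √(500180 - 318)) + 12544 = (-2997 + √499862) + 12544 = 9547 + √499862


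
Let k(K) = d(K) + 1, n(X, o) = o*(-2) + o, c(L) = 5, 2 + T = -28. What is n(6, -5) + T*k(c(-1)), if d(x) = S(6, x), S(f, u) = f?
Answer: -205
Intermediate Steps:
T = -30 (T = -2 - 28 = -30)
d(x) = 6
n(X, o) = -o (n(X, o) = -2*o + o = -o)
k(K) = 7 (k(K) = 6 + 1 = 7)
n(6, -5) + T*k(c(-1)) = -1*(-5) - 30*7 = 5 - 210 = -205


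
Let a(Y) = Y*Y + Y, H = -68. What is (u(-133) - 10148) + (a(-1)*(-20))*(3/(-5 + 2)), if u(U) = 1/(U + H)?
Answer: -2039749/201 ≈ -10148.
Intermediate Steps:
a(Y) = Y + Y² (a(Y) = Y² + Y = Y + Y²)
u(U) = 1/(-68 + U) (u(U) = 1/(U - 68) = 1/(-68 + U))
(u(-133) - 10148) + (a(-1)*(-20))*(3/(-5 + 2)) = (1/(-68 - 133) - 10148) + (-(1 - 1)*(-20))*(3/(-5 + 2)) = (1/(-201) - 10148) + (-1*0*(-20))*(3/(-3)) = (-1/201 - 10148) + (0*(-20))*(-⅓*3) = -2039749/201 + 0*(-1) = -2039749/201 + 0 = -2039749/201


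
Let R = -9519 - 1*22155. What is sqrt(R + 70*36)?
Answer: I*sqrt(29154) ≈ 170.75*I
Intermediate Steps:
R = -31674 (R = -9519 - 22155 = -31674)
sqrt(R + 70*36) = sqrt(-31674 + 70*36) = sqrt(-31674 + 2520) = sqrt(-29154) = I*sqrt(29154)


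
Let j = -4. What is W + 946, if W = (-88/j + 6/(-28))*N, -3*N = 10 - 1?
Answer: 12329/14 ≈ 880.64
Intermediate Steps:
N = -3 (N = -(10 - 1)/3 = -⅓*9 = -3)
W = -915/14 (W = (-88/(-4) + 6/(-28))*(-3) = (-88*(-¼) + 6*(-1/28))*(-3) = (22 - 3/14)*(-3) = (305/14)*(-3) = -915/14 ≈ -65.357)
W + 946 = -915/14 + 946 = 12329/14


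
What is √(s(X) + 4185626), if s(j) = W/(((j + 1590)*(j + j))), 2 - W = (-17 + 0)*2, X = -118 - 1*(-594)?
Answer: √252996770351078159/245854 ≈ 2045.9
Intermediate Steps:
X = 476 (X = -118 + 594 = 476)
W = 36 (W = 2 - (-17 + 0)*2 = 2 - (-17)*2 = 2 - 1*(-34) = 2 + 34 = 36)
s(j) = 18/(j*(1590 + j)) (s(j) = 36/(((j + 1590)*(j + j))) = 36/(((1590 + j)*(2*j))) = 36/((2*j*(1590 + j))) = 36*(1/(2*j*(1590 + j))) = 18/(j*(1590 + j)))
√(s(X) + 4185626) = √(18/(476*(1590 + 476)) + 4185626) = √(18*(1/476)/2066 + 4185626) = √(18*(1/476)*(1/2066) + 4185626) = √(9/491708 + 4185626) = √(2058105789217/491708) = √252996770351078159/245854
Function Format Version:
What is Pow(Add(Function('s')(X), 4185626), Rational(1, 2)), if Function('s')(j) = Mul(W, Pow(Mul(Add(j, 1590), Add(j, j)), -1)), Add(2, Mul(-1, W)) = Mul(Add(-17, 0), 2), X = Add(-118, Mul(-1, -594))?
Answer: Mul(Rational(1, 245854), Pow(252996770351078159, Rational(1, 2))) ≈ 2045.9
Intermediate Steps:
X = 476 (X = Add(-118, 594) = 476)
W = 36 (W = Add(2, Mul(-1, Mul(Add(-17, 0), 2))) = Add(2, Mul(-1, Mul(-17, 2))) = Add(2, Mul(-1, -34)) = Add(2, 34) = 36)
Function('s')(j) = Mul(18, Pow(j, -1), Pow(Add(1590, j), -1)) (Function('s')(j) = Mul(36, Pow(Mul(Add(j, 1590), Add(j, j)), -1)) = Mul(36, Pow(Mul(Add(1590, j), Mul(2, j)), -1)) = Mul(36, Pow(Mul(2, j, Add(1590, j)), -1)) = Mul(36, Mul(Rational(1, 2), Pow(j, -1), Pow(Add(1590, j), -1))) = Mul(18, Pow(j, -1), Pow(Add(1590, j), -1)))
Pow(Add(Function('s')(X), 4185626), Rational(1, 2)) = Pow(Add(Mul(18, Pow(476, -1), Pow(Add(1590, 476), -1)), 4185626), Rational(1, 2)) = Pow(Add(Mul(18, Rational(1, 476), Pow(2066, -1)), 4185626), Rational(1, 2)) = Pow(Add(Mul(18, Rational(1, 476), Rational(1, 2066)), 4185626), Rational(1, 2)) = Pow(Add(Rational(9, 491708), 4185626), Rational(1, 2)) = Pow(Rational(2058105789217, 491708), Rational(1, 2)) = Mul(Rational(1, 245854), Pow(252996770351078159, Rational(1, 2)))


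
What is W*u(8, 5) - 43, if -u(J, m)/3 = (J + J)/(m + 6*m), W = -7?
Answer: -167/5 ≈ -33.400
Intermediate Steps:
u(J, m) = -6*J/(7*m) (u(J, m) = -3*(J + J)/(m + 6*m) = -3*2*J/(7*m) = -3*2*J*1/(7*m) = -6*J/(7*m))
W*u(8, 5) - 43 = -(-6)*8/5 - 43 = -7*(-48/35) - 43 = 48/5 - 43 = -167/5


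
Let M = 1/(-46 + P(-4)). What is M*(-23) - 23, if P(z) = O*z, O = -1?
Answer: -943/42 ≈ -22.452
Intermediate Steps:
P(z) = -z
M = -1/42 (M = 1/(-46 - 1*(-4)) = 1/(-46 + 4) = 1/(-42) = -1/42 ≈ -0.023810)
M*(-23) - 23 = -1/42*(-23) - 23 = 23/42 - 23 = -943/42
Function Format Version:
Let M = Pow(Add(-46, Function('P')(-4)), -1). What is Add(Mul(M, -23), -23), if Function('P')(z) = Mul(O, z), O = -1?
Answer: Rational(-943, 42) ≈ -22.452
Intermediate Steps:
Function('P')(z) = Mul(-1, z)
M = Rational(-1, 42) (M = Pow(Add(-46, Mul(-1, -4)), -1) = Pow(Add(-46, 4), -1) = Pow(-42, -1) = Rational(-1, 42) ≈ -0.023810)
Add(Mul(M, -23), -23) = Add(Mul(Rational(-1, 42), -23), -23) = Add(Rational(23, 42), -23) = Rational(-943, 42)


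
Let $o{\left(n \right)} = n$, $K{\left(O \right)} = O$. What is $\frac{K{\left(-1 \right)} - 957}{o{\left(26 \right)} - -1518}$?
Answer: $- \frac{479}{772} \approx -0.62047$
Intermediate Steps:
$\frac{K{\left(-1 \right)} - 957}{o{\left(26 \right)} - -1518} = \frac{-1 - 957}{26 - -1518} = - \frac{958}{26 + \left(-927 + 2445\right)} = - \frac{958}{26 + 1518} = - \frac{958}{1544} = \left(-958\right) \frac{1}{1544} = - \frac{479}{772}$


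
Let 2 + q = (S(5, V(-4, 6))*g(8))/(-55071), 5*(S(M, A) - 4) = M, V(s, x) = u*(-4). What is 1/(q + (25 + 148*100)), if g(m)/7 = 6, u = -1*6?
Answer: 18357/272105741 ≈ 6.7463e-5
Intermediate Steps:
u = -6
g(m) = 42 (g(m) = 7*6 = 42)
V(s, x) = 24 (V(s, x) = -6*(-4) = 24)
S(M, A) = 4 + M/5
q = -36784/18357 (q = -2 + ((4 + (⅕)*5)*42)/(-55071) = -2 + ((4 + 1)*42)*(-1/55071) = -2 + (5*42)*(-1/55071) = -2 + 210*(-1/55071) = -2 - 70/18357 = -36784/18357 ≈ -2.0038)
1/(q + (25 + 148*100)) = 1/(-36784/18357 + (25 + 148*100)) = 1/(-36784/18357 + (25 + 14800)) = 1/(-36784/18357 + 14825) = 1/(272105741/18357) = 18357/272105741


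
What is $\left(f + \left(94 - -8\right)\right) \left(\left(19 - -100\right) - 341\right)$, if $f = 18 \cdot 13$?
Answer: $-74592$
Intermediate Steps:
$f = 234$
$\left(f + \left(94 - -8\right)\right) \left(\left(19 - -100\right) - 341\right) = \left(234 + \left(94 - -8\right)\right) \left(\left(19 - -100\right) - 341\right) = \left(234 + \left(94 + 8\right)\right) \left(\left(19 + 100\right) - 341\right) = \left(234 + 102\right) \left(119 - 341\right) = 336 \left(-222\right) = -74592$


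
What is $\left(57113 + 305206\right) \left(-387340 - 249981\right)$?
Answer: $-230913507399$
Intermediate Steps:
$\left(57113 + 305206\right) \left(-387340 - 249981\right) = 362319 \left(-387340 + \left(-250444 + 463\right)\right) = 362319 \left(-387340 - 249981\right) = 362319 \left(-637321\right) = -230913507399$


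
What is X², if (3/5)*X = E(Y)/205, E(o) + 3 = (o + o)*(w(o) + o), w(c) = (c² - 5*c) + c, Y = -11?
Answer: 11498881/15129 ≈ 760.06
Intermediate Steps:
w(c) = c² - 4*c
E(o) = -3 + 2*o*(o + o*(-4 + o)) (E(o) = -3 + (o + o)*(o*(-4 + o) + o) = -3 + (2*o)*(o + o*(-4 + o)) = -3 + 2*o*(o + o*(-4 + o)))
X = -3391/123 (X = 5*((-3 - 6*(-11)² + 2*(-11)³)/205)/3 = 5*((-3 - 6*121 + 2*(-1331))*(1/205))/3 = 5*((-3 - 726 - 2662)*(1/205))/3 = 5*(-3391*1/205)/3 = (5/3)*(-3391/205) = -3391/123 ≈ -27.569)
X² = (-3391/123)² = 11498881/15129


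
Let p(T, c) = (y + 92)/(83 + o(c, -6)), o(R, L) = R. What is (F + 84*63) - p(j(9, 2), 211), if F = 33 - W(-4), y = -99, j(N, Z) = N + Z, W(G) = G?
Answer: 223819/42 ≈ 5329.0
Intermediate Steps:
F = 37 (F = 33 - 1*(-4) = 33 + 4 = 37)
p(T, c) = -7/(83 + c) (p(T, c) = (-99 + 92)/(83 + c) = -7/(83 + c))
(F + 84*63) - p(j(9, 2), 211) = (37 + 84*63) - (-7)/(83 + 211) = (37 + 5292) - (-7)/294 = 5329 - (-7)/294 = 5329 - 1*(-1/42) = 5329 + 1/42 = 223819/42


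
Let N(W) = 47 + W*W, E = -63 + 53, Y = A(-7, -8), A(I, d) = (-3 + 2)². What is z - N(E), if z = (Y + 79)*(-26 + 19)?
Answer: -707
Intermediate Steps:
A(I, d) = 1 (A(I, d) = (-1)² = 1)
Y = 1
E = -10
z = -560 (z = (1 + 79)*(-26 + 19) = 80*(-7) = -560)
N(W) = 47 + W²
z - N(E) = -560 - (47 + (-10)²) = -560 - (47 + 100) = -560 - 1*147 = -560 - 147 = -707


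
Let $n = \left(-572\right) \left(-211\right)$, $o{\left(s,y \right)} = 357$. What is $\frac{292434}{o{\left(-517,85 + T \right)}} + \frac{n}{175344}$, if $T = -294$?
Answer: $\frac{19351295}{23604} \approx 819.83$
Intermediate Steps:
$n = 120692$
$\frac{292434}{o{\left(-517,85 + T \right)}} + \frac{n}{175344} = \frac{292434}{357} + \frac{120692}{175344} = 292434 \cdot \frac{1}{357} + 120692 \cdot \frac{1}{175344} = \frac{5734}{7} + \frac{2321}{3372} = \frac{19351295}{23604}$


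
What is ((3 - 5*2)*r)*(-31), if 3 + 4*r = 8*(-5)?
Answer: -9331/4 ≈ -2332.8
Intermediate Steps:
r = -43/4 (r = -3/4 + (8*(-5))/4 = -3/4 + (1/4)*(-40) = -3/4 - 10 = -43/4 ≈ -10.750)
((3 - 5*2)*r)*(-31) = ((3 - 5*2)*(-43/4))*(-31) = ((3 - 10)*(-43/4))*(-31) = -7*(-43/4)*(-31) = (301/4)*(-31) = -9331/4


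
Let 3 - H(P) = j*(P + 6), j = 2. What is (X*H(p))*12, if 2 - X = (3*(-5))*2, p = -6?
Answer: 1152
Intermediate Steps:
X = 32 (X = 2 - 3*(-5)*2 = 2 - (-15)*2 = 2 - 1*(-30) = 2 + 30 = 32)
H(P) = -9 - 2*P (H(P) = 3 - 2*(P + 6) = 3 - 2*(6 + P) = 3 - (12 + 2*P) = 3 + (-12 - 2*P) = -9 - 2*P)
(X*H(p))*12 = (32*(-9 - 2*(-6)))*12 = (32*(-9 + 12))*12 = (32*3)*12 = 96*12 = 1152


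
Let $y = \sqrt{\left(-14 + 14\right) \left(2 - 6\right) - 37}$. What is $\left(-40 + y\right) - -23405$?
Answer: $23365 + i \sqrt{37} \approx 23365.0 + 6.0828 i$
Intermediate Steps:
$y = i \sqrt{37}$ ($y = \sqrt{0 \left(-4\right) - 37} = \sqrt{0 - 37} = \sqrt{-37} = i \sqrt{37} \approx 6.0828 i$)
$\left(-40 + y\right) - -23405 = \left(-40 + i \sqrt{37}\right) - -23405 = \left(-40 + i \sqrt{37}\right) + 23405 = 23365 + i \sqrt{37}$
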